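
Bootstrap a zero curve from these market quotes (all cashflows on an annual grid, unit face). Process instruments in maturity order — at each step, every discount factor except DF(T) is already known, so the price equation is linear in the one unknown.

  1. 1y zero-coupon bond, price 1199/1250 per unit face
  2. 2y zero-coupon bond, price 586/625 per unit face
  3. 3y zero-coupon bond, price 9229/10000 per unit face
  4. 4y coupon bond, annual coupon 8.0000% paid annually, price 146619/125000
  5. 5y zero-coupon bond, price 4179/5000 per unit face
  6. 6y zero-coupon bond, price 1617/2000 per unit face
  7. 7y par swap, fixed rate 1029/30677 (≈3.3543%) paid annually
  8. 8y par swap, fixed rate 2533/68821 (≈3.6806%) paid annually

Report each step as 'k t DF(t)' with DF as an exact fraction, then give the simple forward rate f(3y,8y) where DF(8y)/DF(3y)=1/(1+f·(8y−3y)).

step 1 [1y] zero: DF = P = 1199/1250 ≈ 0.959200
step 2 [2y] zero: DF = P = 586/625 ≈ 0.937600
step 3 [3y] zero: DF = P = 9229/10000 ≈ 0.922900
step 4 [4y] bond c/1=2/25: DF=(146619/125000 − 2/25·(0.959200+0.937600+0.922900))/(1+2/25) = 2193/2500 ≈ 0.877200
step 5 [5y] zero: DF = P = 4179/5000 ≈ 0.835800
step 6 [6y] zero: DF = P = 1617/2000 ≈ 0.808500
step 7 [7y] swap r/1=1029/30677: DF=(1 − 1029/30677·(0.959200+0.937600+0.922900+0.877200+0.835800+0.808500))/(1+1029/30677) = 3971/5000 ≈ 0.794200
step 8 [8y] swap r/1=2533/68821: DF=(1 − 2533/68821·(0.959200+0.937600+0.922900+0.877200+0.835800+0.808500+0.794200))/(1+2533/68821) = 7467/10000 ≈ 0.746700

1 1 1199/1250
2 2 586/625
3 3 9229/10000
4 4 2193/2500
5 5 4179/5000
6 6 1617/2000
7 7 3971/5000
8 8 7467/10000
f(3y,8y) = ((9229/10000)/(7467/10000) − 1)/(5) = 1762/37335 ≈ 4.7194%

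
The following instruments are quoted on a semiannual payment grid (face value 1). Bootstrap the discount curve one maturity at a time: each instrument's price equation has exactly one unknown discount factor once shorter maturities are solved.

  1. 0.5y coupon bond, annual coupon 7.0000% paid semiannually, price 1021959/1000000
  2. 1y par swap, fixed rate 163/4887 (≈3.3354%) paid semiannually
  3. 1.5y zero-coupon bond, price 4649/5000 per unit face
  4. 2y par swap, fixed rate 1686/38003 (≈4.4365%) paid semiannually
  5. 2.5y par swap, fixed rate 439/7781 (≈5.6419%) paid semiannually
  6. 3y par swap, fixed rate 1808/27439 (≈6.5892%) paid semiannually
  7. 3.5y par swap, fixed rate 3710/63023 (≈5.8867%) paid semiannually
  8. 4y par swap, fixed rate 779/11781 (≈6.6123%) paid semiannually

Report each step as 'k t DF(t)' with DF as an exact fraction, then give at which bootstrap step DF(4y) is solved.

1 1/2 4937/5000
2 1 4837/5000
3 3/2 4649/5000
4 2 9157/10000
5 5/2 8683/10000
6 3 512/625
7 7/2 1629/2000
8 4 7663/10000
DF(4y) is solved at step 8

step 1 [0.5y] bond c/2=7/200: DF=(1021959/1000000 − 7/200·(0))/(1+7/200) = 4937/5000 ≈ 0.987400
step 2 [1y] swap r/2=163/9774: DF=(1 − 163/9774·(0.987400))/(1+163/9774) = 4837/5000 ≈ 0.967400
step 3 [1.5y] zero: DF = P = 4649/5000 ≈ 0.929800
step 4 [2y] swap r/2=843/38003: DF=(1 − 843/38003·(0.987400+0.967400+0.929800))/(1+843/38003) = 9157/10000 ≈ 0.915700
step 5 [2.5y] swap r/2=439/15562: DF=(1 − 439/15562·(0.987400+0.967400+0.929800+0.915700))/(1+439/15562) = 8683/10000 ≈ 0.868300
step 6 [3y] swap r/2=904/27439: DF=(1 − 904/27439·(0.987400+0.967400+0.929800+0.915700+0.868300))/(1+904/27439) = 512/625 ≈ 0.819200
step 7 [3.5y] swap r/2=1855/63023: DF=(1 − 1855/63023·(0.987400+0.967400+0.929800+0.915700+0.868300+0.819200))/(1+1855/63023) = 1629/2000 ≈ 0.814500
step 8 [4y] swap r/2=779/23562: DF=(1 − 779/23562·(0.987400+0.967400+0.929800+0.915700+0.868300+0.819200+0.814500))/(1+779/23562) = 7663/10000 ≈ 0.766300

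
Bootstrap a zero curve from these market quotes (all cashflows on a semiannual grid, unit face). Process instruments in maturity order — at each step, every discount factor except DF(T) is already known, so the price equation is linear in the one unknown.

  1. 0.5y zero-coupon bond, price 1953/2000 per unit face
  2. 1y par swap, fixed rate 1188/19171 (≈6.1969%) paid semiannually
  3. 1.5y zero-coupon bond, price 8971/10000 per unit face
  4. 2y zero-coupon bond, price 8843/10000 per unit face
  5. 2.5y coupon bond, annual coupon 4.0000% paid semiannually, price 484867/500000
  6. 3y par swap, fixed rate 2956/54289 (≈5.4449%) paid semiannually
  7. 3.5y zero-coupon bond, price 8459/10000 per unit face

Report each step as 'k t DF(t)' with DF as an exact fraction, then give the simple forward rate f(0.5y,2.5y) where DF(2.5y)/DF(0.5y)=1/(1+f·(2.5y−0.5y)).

step 1 [0.5y] zero: DF = P = 1953/2000 ≈ 0.976500
step 2 [1y] swap r/2=594/19171: DF=(1 − 594/19171·(0.976500))/(1+594/19171) = 4703/5000 ≈ 0.940600
step 3 [1.5y] zero: DF = P = 8971/10000 ≈ 0.897100
step 4 [2y] zero: DF = P = 8843/10000 ≈ 0.884300
step 5 [2.5y] bond c/2=1/50: DF=(484867/500000 − 1/50·(0.976500+0.940600+0.897100+0.884300))/(1+1/50) = 4391/5000 ≈ 0.878200
step 6 [3y] swap r/2=1478/54289: DF=(1 − 1478/54289·(0.976500+0.940600+0.897100+0.884300+0.878200))/(1+1478/54289) = 4261/5000 ≈ 0.852200
step 7 [3.5y] zero: DF = P = 8459/10000 ≈ 0.845900

1 1/2 1953/2000
2 1 4703/5000
3 3/2 8971/10000
4 2 8843/10000
5 5/2 4391/5000
6 3 4261/5000
7 7/2 8459/10000
f(0.5y,2.5y) = ((1953/2000)/(4391/5000) − 1)/(2) = 983/17564 ≈ 5.5967%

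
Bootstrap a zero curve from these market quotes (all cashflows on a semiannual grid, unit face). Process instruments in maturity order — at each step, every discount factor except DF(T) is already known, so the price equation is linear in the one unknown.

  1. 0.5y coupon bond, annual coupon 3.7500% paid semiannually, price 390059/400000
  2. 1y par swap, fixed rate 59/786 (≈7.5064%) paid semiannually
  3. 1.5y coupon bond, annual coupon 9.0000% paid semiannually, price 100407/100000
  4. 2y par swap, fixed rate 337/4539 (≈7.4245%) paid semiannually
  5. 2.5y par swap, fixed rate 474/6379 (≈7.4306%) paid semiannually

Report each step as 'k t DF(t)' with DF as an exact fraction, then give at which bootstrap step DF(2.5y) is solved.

step 1 [0.5y] bond c/2=3/160: DF=(390059/400000 − 3/160·(0))/(1+3/160) = 2393/2500 ≈ 0.957200
step 2 [1y] swap r/2=59/1572: DF=(1 − 59/1572·(0.957200))/(1+59/1572) = 2323/2500 ≈ 0.929200
step 3 [1.5y] bond c/2=9/200: DF=(100407/100000 − 9/200·(0.957200+0.929200))/(1+9/200) = 2199/2500 ≈ 0.879600
step 4 [2y] swap r/2=337/9078: DF=(1 − 337/9078·(0.957200+0.929200+0.879600))/(1+337/9078) = 2163/2500 ≈ 0.865200
step 5 [2.5y] swap r/2=237/6379: DF=(1 − 237/6379·(0.957200+0.929200+0.879600+0.865200))/(1+237/6379) = 8341/10000 ≈ 0.834100

1 1/2 2393/2500
2 1 2323/2500
3 3/2 2199/2500
4 2 2163/2500
5 5/2 8341/10000
DF(2.5y) is solved at step 5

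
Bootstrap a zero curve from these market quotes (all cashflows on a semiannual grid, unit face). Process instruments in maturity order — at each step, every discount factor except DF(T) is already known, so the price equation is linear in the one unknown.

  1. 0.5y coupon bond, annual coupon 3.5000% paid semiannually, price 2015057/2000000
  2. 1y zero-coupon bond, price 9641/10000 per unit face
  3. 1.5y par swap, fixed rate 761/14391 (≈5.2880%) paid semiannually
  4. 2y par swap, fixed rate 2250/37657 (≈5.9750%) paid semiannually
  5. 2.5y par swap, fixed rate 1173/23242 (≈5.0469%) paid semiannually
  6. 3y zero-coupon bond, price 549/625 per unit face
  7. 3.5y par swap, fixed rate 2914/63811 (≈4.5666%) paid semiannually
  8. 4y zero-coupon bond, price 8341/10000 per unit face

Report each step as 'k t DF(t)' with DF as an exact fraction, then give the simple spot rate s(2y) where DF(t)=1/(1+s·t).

1 1/2 4951/5000
2 1 9641/10000
3 3/2 9239/10000
4 2 71/80
5 5/2 8827/10000
6 3 549/625
7 7/2 8543/10000
8 4 8341/10000
s(2y) = (1/(71/80) − 1)/(2) = 9/142 ≈ 6.3380%

step 1 [0.5y] bond c/2=7/400: DF=(2015057/2000000 − 7/400·(0))/(1+7/400) = 4951/5000 ≈ 0.990200
step 2 [1y] zero: DF = P = 9641/10000 ≈ 0.964100
step 3 [1.5y] swap r/2=761/28782: DF=(1 − 761/28782·(0.990200+0.964100))/(1+761/28782) = 9239/10000 ≈ 0.923900
step 4 [2y] swap r/2=1125/37657: DF=(1 − 1125/37657·(0.990200+0.964100+0.923900))/(1+1125/37657) = 71/80 ≈ 0.887500
step 5 [2.5y] swap r/2=1173/46484: DF=(1 − 1173/46484·(0.990200+0.964100+0.923900+0.887500))/(1+1173/46484) = 8827/10000 ≈ 0.882700
step 6 [3y] zero: DF = P = 549/625 ≈ 0.878400
step 7 [3.5y] swap r/2=1457/63811: DF=(1 − 1457/63811·(0.990200+0.964100+0.923900+0.887500+0.882700+0.878400))/(1+1457/63811) = 8543/10000 ≈ 0.854300
step 8 [4y] zero: DF = P = 8341/10000 ≈ 0.834100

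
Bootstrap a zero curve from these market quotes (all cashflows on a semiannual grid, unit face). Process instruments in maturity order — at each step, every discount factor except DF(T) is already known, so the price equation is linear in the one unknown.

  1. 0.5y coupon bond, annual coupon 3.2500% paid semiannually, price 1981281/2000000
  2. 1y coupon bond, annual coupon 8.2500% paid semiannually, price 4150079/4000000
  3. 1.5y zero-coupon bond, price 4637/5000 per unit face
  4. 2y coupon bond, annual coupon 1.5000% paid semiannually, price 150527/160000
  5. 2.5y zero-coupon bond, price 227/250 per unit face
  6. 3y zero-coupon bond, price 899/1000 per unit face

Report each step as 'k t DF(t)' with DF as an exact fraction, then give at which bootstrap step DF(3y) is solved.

1 1/2 2437/2500
2 1 4789/5000
3 3/2 4637/5000
4 2 73/80
5 5/2 227/250
6 3 899/1000
DF(3y) is solved at step 6

step 1 [0.5y] bond c/2=13/800: DF=(1981281/2000000 − 13/800·(0))/(1+13/800) = 2437/2500 ≈ 0.974800
step 2 [1y] bond c/2=33/800: DF=(4150079/4000000 − 33/800·(0.974800))/(1+33/800) = 4789/5000 ≈ 0.957800
step 3 [1.5y] zero: DF = P = 4637/5000 ≈ 0.927400
step 4 [2y] bond c/2=3/400: DF=(150527/160000 − 3/400·(0.974800+0.957800+0.927400))/(1+3/400) = 73/80 ≈ 0.912500
step 5 [2.5y] zero: DF = P = 227/250 ≈ 0.908000
step 6 [3y] zero: DF = P = 899/1000 ≈ 0.899000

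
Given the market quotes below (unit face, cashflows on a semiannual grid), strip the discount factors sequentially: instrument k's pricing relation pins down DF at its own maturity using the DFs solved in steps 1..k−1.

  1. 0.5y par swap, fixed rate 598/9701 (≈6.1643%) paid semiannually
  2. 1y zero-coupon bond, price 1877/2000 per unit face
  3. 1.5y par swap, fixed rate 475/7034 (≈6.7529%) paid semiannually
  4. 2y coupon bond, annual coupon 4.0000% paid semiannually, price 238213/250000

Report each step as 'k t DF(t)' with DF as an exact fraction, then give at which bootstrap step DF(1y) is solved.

step 1 [0.5y] swap r/2=299/9701: DF=(1 − 299/9701·(0))/(1+299/9701) = 9701/10000 ≈ 0.970100
step 2 [1y] zero: DF = P = 1877/2000 ≈ 0.938500
step 3 [1.5y] swap r/2=475/14068: DF=(1 − 475/14068·(0.970100+0.938500))/(1+475/14068) = 181/200 ≈ 0.905000
step 4 [2y] bond c/2=1/50: DF=(238213/250000 − 1/50·(0.970100+0.938500+0.905000))/(1+1/50) = 879/1000 ≈ 0.879000

1 1/2 9701/10000
2 1 1877/2000
3 3/2 181/200
4 2 879/1000
DF(1y) is solved at step 2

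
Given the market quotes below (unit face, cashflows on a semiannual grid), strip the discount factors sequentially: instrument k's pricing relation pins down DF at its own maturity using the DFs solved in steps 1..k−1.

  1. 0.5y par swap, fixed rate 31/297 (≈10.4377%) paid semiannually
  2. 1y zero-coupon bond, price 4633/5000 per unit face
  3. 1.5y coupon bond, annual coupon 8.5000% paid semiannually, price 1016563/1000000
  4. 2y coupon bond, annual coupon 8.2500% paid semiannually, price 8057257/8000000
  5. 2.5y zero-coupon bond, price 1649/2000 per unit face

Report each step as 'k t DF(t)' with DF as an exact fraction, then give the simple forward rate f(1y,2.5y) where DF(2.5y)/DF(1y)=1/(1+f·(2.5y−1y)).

1 1/2 594/625
2 1 4633/5000
3 3/2 4493/5000
4 2 8573/10000
5 5/2 1649/2000
f(1y,2.5y) = ((4633/5000)/(1649/2000) − 1)/(3/2) = 2042/24735 ≈ 8.2555%

step 1 [0.5y] swap r/2=31/594: DF=(1 − 31/594·(0))/(1+31/594) = 594/625 ≈ 0.950400
step 2 [1y] zero: DF = P = 4633/5000 ≈ 0.926600
step 3 [1.5y] bond c/2=17/400: DF=(1016563/1000000 − 17/400·(0.950400+0.926600))/(1+17/400) = 4493/5000 ≈ 0.898600
step 4 [2y] bond c/2=33/800: DF=(8057257/8000000 − 33/800·(0.950400+0.926600+0.898600))/(1+33/800) = 8573/10000 ≈ 0.857300
step 5 [2.5y] zero: DF = P = 1649/2000 ≈ 0.824500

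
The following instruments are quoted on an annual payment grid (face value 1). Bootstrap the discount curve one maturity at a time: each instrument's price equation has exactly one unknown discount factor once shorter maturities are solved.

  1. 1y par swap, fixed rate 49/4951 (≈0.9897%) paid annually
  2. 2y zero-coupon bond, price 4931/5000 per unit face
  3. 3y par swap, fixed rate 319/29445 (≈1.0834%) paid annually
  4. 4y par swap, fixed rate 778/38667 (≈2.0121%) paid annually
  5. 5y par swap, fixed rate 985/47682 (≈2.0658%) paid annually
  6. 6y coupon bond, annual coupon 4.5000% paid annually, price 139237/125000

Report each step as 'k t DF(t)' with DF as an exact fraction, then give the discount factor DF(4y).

step 1 [1y] swap r/1=49/4951: DF=(1 − 49/4951·(0))/(1+49/4951) = 4951/5000 ≈ 0.990200
step 2 [2y] zero: DF = P = 4931/5000 ≈ 0.986200
step 3 [3y] swap r/1=319/29445: DF=(1 − 319/29445·(0.990200+0.986200))/(1+319/29445) = 9681/10000 ≈ 0.968100
step 4 [4y] swap r/1=778/38667: DF=(1 − 778/38667·(0.990200+0.986200+0.968100))/(1+778/38667) = 4611/5000 ≈ 0.922200
step 5 [5y] swap r/1=985/47682: DF=(1 − 985/47682·(0.990200+0.986200+0.968100+0.922200))/(1+985/47682) = 1803/2000 ≈ 0.901500
step 6 [6y] bond c/1=9/200: DF=(139237/125000 − 9/200·(0.990200+0.986200+0.968100+0.922200+0.901500))/(1+9/200) = 4303/5000 ≈ 0.860600

1 1 4951/5000
2 2 4931/5000
3 3 9681/10000
4 4 4611/5000
5 5 1803/2000
6 6 4303/5000
DF(4y) = 4611/5000 ≈ 0.922200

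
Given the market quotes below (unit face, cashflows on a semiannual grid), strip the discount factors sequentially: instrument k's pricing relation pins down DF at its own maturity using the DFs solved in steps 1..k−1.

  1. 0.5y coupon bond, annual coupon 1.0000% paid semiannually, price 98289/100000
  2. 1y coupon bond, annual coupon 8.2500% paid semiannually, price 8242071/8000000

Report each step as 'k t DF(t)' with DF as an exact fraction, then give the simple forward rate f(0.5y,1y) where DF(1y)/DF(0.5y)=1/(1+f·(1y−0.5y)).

step 1 [0.5y] bond c/2=1/200: DF=(98289/100000 − 1/200·(0))/(1+1/200) = 489/500 ≈ 0.978000
step 2 [1y] bond c/2=33/800: DF=(8242071/8000000 − 33/800·(0.978000))/(1+33/800) = 9507/10000 ≈ 0.950700

1 1/2 489/500
2 1 9507/10000
f(0.5y,1y) = ((489/500)/(9507/10000) − 1)/(1/2) = 182/3169 ≈ 5.7431%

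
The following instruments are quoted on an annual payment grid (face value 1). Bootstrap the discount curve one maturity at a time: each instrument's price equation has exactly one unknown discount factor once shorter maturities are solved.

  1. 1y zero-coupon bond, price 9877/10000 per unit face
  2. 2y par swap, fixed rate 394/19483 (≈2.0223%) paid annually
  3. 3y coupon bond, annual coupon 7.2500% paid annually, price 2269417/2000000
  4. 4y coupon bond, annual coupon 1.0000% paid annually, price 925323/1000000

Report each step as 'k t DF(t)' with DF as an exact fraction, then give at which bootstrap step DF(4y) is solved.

1 1 9877/10000
2 2 4803/5000
3 3 9263/10000
4 4 8877/10000
DF(4y) is solved at step 4

step 1 [1y] zero: DF = P = 9877/10000 ≈ 0.987700
step 2 [2y] swap r/1=394/19483: DF=(1 − 394/19483·(0.987700))/(1+394/19483) = 4803/5000 ≈ 0.960600
step 3 [3y] bond c/1=29/400: DF=(2269417/2000000 − 29/400·(0.987700+0.960600))/(1+29/400) = 9263/10000 ≈ 0.926300
step 4 [4y] bond c/1=1/100: DF=(925323/1000000 − 1/100·(0.987700+0.960600+0.926300))/(1+1/100) = 8877/10000 ≈ 0.887700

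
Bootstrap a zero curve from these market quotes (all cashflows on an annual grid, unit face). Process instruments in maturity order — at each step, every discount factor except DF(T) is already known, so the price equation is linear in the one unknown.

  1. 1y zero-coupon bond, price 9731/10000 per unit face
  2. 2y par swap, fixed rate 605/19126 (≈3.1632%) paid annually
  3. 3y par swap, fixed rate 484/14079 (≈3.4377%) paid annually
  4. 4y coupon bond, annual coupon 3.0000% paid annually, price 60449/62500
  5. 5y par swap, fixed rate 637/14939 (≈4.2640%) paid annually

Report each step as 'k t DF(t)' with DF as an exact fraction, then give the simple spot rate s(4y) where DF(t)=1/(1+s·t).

step 1 [1y] zero: DF = P = 9731/10000 ≈ 0.973100
step 2 [2y] swap r/1=605/19126: DF=(1 − 605/19126·(0.973100))/(1+605/19126) = 1879/2000 ≈ 0.939500
step 3 [3y] swap r/1=484/14079: DF=(1 − 484/14079·(0.973100+0.939500))/(1+484/14079) = 1129/1250 ≈ 0.903200
step 4 [4y] bond c/1=3/100: DF=(60449/62500 − 3/100·(0.973100+0.939500+0.903200))/(1+3/100) = 857/1000 ≈ 0.857000
step 5 [5y] swap r/1=637/14939: DF=(1 − 637/14939·(0.973100+0.939500+0.903200+0.857000))/(1+637/14939) = 8089/10000 ≈ 0.808900

1 1 9731/10000
2 2 1879/2000
3 3 1129/1250
4 4 857/1000
5 5 8089/10000
s(4y) = (1/(857/1000) − 1)/(4) = 143/3428 ≈ 4.1715%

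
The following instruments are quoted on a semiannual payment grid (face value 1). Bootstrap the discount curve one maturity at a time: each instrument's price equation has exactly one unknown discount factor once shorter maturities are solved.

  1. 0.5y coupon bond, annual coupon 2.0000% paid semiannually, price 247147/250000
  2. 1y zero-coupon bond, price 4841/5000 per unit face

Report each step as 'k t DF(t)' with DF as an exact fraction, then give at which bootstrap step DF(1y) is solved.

1 1/2 2447/2500
2 1 4841/5000
DF(1y) is solved at step 2

step 1 [0.5y] bond c/2=1/100: DF=(247147/250000 − 1/100·(0))/(1+1/100) = 2447/2500 ≈ 0.978800
step 2 [1y] zero: DF = P = 4841/5000 ≈ 0.968200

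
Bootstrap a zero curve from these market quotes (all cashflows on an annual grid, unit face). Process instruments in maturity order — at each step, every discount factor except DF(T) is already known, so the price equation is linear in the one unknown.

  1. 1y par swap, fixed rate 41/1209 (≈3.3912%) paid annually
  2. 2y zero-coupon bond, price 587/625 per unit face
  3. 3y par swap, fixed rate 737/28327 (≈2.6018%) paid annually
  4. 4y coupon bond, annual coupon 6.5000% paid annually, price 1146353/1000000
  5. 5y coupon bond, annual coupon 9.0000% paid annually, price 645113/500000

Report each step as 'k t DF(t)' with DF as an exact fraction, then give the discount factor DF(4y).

step 1 [1y] swap r/1=41/1209: DF=(1 − 41/1209·(0))/(1+41/1209) = 1209/1250 ≈ 0.967200
step 2 [2y] zero: DF = P = 587/625 ≈ 0.939200
step 3 [3y] swap r/1=737/28327: DF=(1 − 737/28327·(0.967200+0.939200))/(1+737/28327) = 9263/10000 ≈ 0.926300
step 4 [4y] bond c/1=13/200: DF=(1146353/1000000 − 13/200·(0.967200+0.939200+0.926300))/(1+13/200) = 1807/2000 ≈ 0.903500
step 5 [5y] bond c/1=9/100: DF=(645113/500000 − 9/100·(0.967200+0.939200+0.926300+0.903500))/(1+9/100) = 547/625 ≈ 0.875200

1 1 1209/1250
2 2 587/625
3 3 9263/10000
4 4 1807/2000
5 5 547/625
DF(4y) = 1807/2000 ≈ 0.903500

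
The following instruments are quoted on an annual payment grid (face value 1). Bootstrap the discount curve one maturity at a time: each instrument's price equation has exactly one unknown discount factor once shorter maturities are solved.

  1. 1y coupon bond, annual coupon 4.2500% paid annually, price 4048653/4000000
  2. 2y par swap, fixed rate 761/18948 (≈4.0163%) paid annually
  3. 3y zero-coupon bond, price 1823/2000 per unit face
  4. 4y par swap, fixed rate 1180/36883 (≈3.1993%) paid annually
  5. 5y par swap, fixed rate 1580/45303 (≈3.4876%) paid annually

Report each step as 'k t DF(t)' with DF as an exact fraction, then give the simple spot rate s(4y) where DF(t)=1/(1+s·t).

step 1 [1y] bond c/1=17/400: DF=(4048653/4000000 − 17/400·(0))/(1+17/400) = 9709/10000 ≈ 0.970900
step 2 [2y] swap r/1=761/18948: DF=(1 − 761/18948·(0.970900))/(1+761/18948) = 9239/10000 ≈ 0.923900
step 3 [3y] zero: DF = P = 1823/2000 ≈ 0.911500
step 4 [4y] swap r/1=1180/36883: DF=(1 − 1180/36883·(0.970900+0.923900+0.911500))/(1+1180/36883) = 441/500 ≈ 0.882000
step 5 [5y] swap r/1=1580/45303: DF=(1 − 1580/45303·(0.970900+0.923900+0.911500+0.882000))/(1+1580/45303) = 421/500 ≈ 0.842000

1 1 9709/10000
2 2 9239/10000
3 3 1823/2000
4 4 441/500
5 5 421/500
s(4y) = (1/(441/500) − 1)/(4) = 59/1764 ≈ 3.3447%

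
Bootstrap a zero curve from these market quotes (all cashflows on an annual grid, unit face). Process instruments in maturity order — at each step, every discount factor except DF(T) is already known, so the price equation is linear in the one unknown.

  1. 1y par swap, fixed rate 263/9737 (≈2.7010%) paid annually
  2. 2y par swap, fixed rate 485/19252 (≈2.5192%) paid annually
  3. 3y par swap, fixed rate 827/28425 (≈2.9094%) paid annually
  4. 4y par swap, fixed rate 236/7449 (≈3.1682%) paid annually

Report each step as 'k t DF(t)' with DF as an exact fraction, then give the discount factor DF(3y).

1 1 9737/10000
2 2 1903/2000
3 3 9173/10000
4 4 441/500
DF(3y) = 9173/10000 ≈ 0.917300

step 1 [1y] swap r/1=263/9737: DF=(1 − 263/9737·(0))/(1+263/9737) = 9737/10000 ≈ 0.973700
step 2 [2y] swap r/1=485/19252: DF=(1 − 485/19252·(0.973700))/(1+485/19252) = 1903/2000 ≈ 0.951500
step 3 [3y] swap r/1=827/28425: DF=(1 − 827/28425·(0.973700+0.951500))/(1+827/28425) = 9173/10000 ≈ 0.917300
step 4 [4y] swap r/1=236/7449: DF=(1 − 236/7449·(0.973700+0.951500+0.917300))/(1+236/7449) = 441/500 ≈ 0.882000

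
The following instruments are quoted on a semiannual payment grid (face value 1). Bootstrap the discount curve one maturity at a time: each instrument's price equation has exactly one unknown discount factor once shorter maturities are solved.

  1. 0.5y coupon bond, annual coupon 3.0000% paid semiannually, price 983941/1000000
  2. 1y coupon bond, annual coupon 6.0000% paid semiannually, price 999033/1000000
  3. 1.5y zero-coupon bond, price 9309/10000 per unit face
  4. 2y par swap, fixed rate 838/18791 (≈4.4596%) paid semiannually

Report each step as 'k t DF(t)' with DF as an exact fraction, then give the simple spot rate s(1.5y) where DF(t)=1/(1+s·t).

1 1/2 4847/5000
2 1 9417/10000
3 3/2 9309/10000
4 2 4581/5000
s(1.5y) = (1/(9309/10000) − 1)/(3/2) = 1382/27927 ≈ 4.9486%

step 1 [0.5y] bond c/2=3/200: DF=(983941/1000000 − 3/200·(0))/(1+3/200) = 4847/5000 ≈ 0.969400
step 2 [1y] bond c/2=3/100: DF=(999033/1000000 − 3/100·(0.969400))/(1+3/100) = 9417/10000 ≈ 0.941700
step 3 [1.5y] zero: DF = P = 9309/10000 ≈ 0.930900
step 4 [2y] swap r/2=419/18791: DF=(1 − 419/18791·(0.969400+0.941700+0.930900))/(1+419/18791) = 4581/5000 ≈ 0.916200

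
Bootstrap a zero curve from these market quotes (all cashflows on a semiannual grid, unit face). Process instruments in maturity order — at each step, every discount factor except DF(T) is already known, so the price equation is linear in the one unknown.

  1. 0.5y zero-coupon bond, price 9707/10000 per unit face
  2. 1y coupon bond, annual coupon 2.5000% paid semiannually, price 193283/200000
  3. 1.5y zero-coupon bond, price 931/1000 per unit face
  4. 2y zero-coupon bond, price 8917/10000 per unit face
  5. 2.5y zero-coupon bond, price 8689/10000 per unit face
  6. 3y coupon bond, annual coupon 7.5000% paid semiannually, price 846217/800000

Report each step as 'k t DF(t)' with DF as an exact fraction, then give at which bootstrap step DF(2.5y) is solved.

step 1 [0.5y] zero: DF = P = 9707/10000 ≈ 0.970700
step 2 [1y] bond c/2=1/80: DF=(193283/200000 − 1/80·(0.970700))/(1+1/80) = 377/400 ≈ 0.942500
step 3 [1.5y] zero: DF = P = 931/1000 ≈ 0.931000
step 4 [2y] zero: DF = P = 8917/10000 ≈ 0.891700
step 5 [2.5y] zero: DF = P = 8689/10000 ≈ 0.868900
step 6 [3y] bond c/2=3/80: DF=(846217/800000 − 3/80·(0.970700+0.942500+0.931000+0.891700+0.868900))/(1+3/80) = 8531/10000 ≈ 0.853100

1 1/2 9707/10000
2 1 377/400
3 3/2 931/1000
4 2 8917/10000
5 5/2 8689/10000
6 3 8531/10000
DF(2.5y) is solved at step 5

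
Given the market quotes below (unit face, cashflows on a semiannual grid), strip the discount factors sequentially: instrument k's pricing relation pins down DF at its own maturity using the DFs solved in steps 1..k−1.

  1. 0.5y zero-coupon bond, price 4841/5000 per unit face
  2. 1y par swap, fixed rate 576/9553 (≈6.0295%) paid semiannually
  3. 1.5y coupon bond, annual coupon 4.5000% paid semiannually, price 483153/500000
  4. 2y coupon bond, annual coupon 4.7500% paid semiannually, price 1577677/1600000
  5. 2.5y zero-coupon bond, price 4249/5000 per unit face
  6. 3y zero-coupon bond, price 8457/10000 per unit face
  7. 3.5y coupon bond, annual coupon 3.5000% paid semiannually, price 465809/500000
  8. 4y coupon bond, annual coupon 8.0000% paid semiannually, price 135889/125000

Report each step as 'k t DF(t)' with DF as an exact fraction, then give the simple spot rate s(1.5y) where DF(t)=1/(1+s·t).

1 1/2 4841/5000
2 1 589/625
3 3/2 903/1000
4 2 8979/10000
5 5/2 4249/5000
6 3 8457/10000
7 7/2 4113/5000
8 4 8057/10000
s(1.5y) = (1/(903/1000) − 1)/(3/2) = 194/2709 ≈ 7.1613%

step 1 [0.5y] zero: DF = P = 4841/5000 ≈ 0.968200
step 2 [1y] swap r/2=288/9553: DF=(1 − 288/9553·(0.968200))/(1+288/9553) = 589/625 ≈ 0.942400
step 3 [1.5y] bond c/2=9/400: DF=(483153/500000 − 9/400·(0.968200+0.942400))/(1+9/400) = 903/1000 ≈ 0.903000
step 4 [2y] bond c/2=19/800: DF=(1577677/1600000 − 19/800·(0.968200+0.942400+0.903000))/(1+19/800) = 8979/10000 ≈ 0.897900
step 5 [2.5y] zero: DF = P = 4249/5000 ≈ 0.849800
step 6 [3y] zero: DF = P = 8457/10000 ≈ 0.845700
step 7 [3.5y] bond c/2=7/400: DF=(465809/500000 − 7/400·(0.968200+0.942400+0.903000+0.897900+0.849800+0.845700))/(1+7/400) = 4113/5000 ≈ 0.822600
step 8 [4y] bond c/2=1/25: DF=(135889/125000 − 1/25·(0.968200+0.942400+0.903000+0.897900+0.849800+0.845700+0.822600))/(1+1/25) = 8057/10000 ≈ 0.805700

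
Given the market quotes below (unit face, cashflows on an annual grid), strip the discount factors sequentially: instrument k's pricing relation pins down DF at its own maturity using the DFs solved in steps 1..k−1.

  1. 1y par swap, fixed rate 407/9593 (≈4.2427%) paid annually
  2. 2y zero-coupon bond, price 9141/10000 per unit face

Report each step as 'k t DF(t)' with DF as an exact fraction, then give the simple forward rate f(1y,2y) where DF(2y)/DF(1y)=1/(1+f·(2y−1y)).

1 1 9593/10000
2 2 9141/10000
f(1y,2y) = ((9593/10000)/(9141/10000) − 1)/(1) = 452/9141 ≈ 4.9448%

step 1 [1y] swap r/1=407/9593: DF=(1 − 407/9593·(0))/(1+407/9593) = 9593/10000 ≈ 0.959300
step 2 [2y] zero: DF = P = 9141/10000 ≈ 0.914100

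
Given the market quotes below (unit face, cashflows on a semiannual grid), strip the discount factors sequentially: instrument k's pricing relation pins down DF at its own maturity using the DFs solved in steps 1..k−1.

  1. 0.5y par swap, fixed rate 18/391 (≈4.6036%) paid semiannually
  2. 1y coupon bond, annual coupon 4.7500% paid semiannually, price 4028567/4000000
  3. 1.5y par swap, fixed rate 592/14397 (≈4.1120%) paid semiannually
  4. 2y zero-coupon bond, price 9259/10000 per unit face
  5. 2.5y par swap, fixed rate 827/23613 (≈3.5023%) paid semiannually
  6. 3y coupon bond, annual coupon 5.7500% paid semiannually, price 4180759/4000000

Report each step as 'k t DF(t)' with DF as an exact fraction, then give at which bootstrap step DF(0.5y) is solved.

1 1/2 391/400
2 1 9611/10000
3 3/2 588/625
4 2 9259/10000
5 5/2 9173/10000
6 3 221/250
DF(0.5y) is solved at step 1

step 1 [0.5y] swap r/2=9/391: DF=(1 − 9/391·(0))/(1+9/391) = 391/400 ≈ 0.977500
step 2 [1y] bond c/2=19/800: DF=(4028567/4000000 − 19/800·(0.977500))/(1+19/800) = 9611/10000 ≈ 0.961100
step 3 [1.5y] swap r/2=296/14397: DF=(1 − 296/14397·(0.977500+0.961100))/(1+296/14397) = 588/625 ≈ 0.940800
step 4 [2y] zero: DF = P = 9259/10000 ≈ 0.925900
step 5 [2.5y] swap r/2=827/47226: DF=(1 − 827/47226·(0.977500+0.961100+0.940800+0.925900))/(1+827/47226) = 9173/10000 ≈ 0.917300
step 6 [3y] bond c/2=23/800: DF=(4180759/4000000 − 23/800·(0.977500+0.961100+0.940800+0.925900+0.917300))/(1+23/800) = 221/250 ≈ 0.884000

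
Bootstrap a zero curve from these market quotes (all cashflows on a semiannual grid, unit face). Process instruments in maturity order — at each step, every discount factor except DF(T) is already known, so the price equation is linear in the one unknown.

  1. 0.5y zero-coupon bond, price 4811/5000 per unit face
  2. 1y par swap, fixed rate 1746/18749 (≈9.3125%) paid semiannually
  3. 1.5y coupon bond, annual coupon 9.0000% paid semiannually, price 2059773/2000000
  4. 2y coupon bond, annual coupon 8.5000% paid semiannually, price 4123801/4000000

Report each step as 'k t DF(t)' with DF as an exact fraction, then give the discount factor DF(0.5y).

1 1/2 4811/5000
2 1 9127/10000
3 3/2 1131/1250
4 2 2189/2500
DF(0.5y) = 4811/5000 ≈ 0.962200

step 1 [0.5y] zero: DF = P = 4811/5000 ≈ 0.962200
step 2 [1y] swap r/2=873/18749: DF=(1 − 873/18749·(0.962200))/(1+873/18749) = 9127/10000 ≈ 0.912700
step 3 [1.5y] bond c/2=9/200: DF=(2059773/2000000 − 9/200·(0.962200+0.912700))/(1+9/200) = 1131/1250 ≈ 0.904800
step 4 [2y] bond c/2=17/400: DF=(4123801/4000000 − 17/400·(0.962200+0.912700+0.904800))/(1+17/400) = 2189/2500 ≈ 0.875600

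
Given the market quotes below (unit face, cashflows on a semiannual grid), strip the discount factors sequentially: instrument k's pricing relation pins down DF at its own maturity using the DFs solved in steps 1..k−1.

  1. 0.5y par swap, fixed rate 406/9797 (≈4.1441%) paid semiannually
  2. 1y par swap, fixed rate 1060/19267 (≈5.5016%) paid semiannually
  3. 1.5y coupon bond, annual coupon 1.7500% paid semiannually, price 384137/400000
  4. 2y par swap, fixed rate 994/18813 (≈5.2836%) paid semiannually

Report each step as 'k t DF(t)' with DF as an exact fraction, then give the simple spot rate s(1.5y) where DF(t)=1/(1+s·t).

step 1 [0.5y] swap r/2=203/9797: DF=(1 − 203/9797·(0))/(1+203/9797) = 9797/10000 ≈ 0.979700
step 2 [1y] swap r/2=530/19267: DF=(1 − 530/19267·(0.979700))/(1+530/19267) = 947/1000 ≈ 0.947000
step 3 [1.5y] bond c/2=7/800: DF=(384137/400000 − 7/800·(0.979700+0.947000))/(1+7/800) = 9353/10000 ≈ 0.935300
step 4 [2y] swap r/2=497/18813: DF=(1 − 497/18813·(0.979700+0.947000+0.935300))/(1+497/18813) = 4503/5000 ≈ 0.900600

1 1/2 9797/10000
2 1 947/1000
3 3/2 9353/10000
4 2 4503/5000
s(1.5y) = (1/(9353/10000) − 1)/(3/2) = 1294/28059 ≈ 4.6117%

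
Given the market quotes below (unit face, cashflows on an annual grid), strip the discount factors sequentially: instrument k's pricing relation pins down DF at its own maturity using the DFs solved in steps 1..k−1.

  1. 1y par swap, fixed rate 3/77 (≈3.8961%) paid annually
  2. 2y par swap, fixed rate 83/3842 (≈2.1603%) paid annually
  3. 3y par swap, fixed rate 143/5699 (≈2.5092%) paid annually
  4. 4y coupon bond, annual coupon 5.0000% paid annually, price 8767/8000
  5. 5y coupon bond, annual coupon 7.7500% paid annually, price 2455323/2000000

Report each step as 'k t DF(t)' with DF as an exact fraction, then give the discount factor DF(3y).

1 1 77/80
2 2 1917/2000
3 3 1857/2000
4 4 227/250
5 5 8691/10000
DF(3y) = 1857/2000 ≈ 0.928500

step 1 [1y] swap r/1=3/77: DF=(1 − 3/77·(0))/(1+3/77) = 77/80 ≈ 0.962500
step 2 [2y] swap r/1=83/3842: DF=(1 − 83/3842·(0.962500))/(1+83/3842) = 1917/2000 ≈ 0.958500
step 3 [3y] swap r/1=143/5699: DF=(1 − 143/5699·(0.962500+0.958500))/(1+143/5699) = 1857/2000 ≈ 0.928500
step 4 [4y] bond c/1=1/20: DF=(8767/8000 − 1/20·(0.962500+0.958500+0.928500))/(1+1/20) = 227/250 ≈ 0.908000
step 5 [5y] bond c/1=31/400: DF=(2455323/2000000 − 31/400·(0.962500+0.958500+0.928500+0.908000))/(1+31/400) = 8691/10000 ≈ 0.869100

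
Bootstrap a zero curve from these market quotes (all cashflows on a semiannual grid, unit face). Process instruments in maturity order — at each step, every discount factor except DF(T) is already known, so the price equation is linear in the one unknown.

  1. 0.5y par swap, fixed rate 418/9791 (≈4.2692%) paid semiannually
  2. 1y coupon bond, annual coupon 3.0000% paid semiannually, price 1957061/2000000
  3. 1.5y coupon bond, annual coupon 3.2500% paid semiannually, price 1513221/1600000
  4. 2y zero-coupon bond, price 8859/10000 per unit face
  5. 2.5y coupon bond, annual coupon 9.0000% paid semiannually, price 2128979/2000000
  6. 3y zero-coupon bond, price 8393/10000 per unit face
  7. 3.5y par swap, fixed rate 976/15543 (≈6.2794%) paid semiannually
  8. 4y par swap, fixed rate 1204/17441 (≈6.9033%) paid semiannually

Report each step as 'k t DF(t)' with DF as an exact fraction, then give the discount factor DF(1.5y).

step 1 [0.5y] swap r/2=209/9791: DF=(1 − 209/9791·(0))/(1+209/9791) = 9791/10000 ≈ 0.979100
step 2 [1y] bond c/2=3/200: DF=(1957061/2000000 − 3/200·(0.979100))/(1+3/200) = 1187/1250 ≈ 0.949600
step 3 [1.5y] bond c/2=13/800: DF=(1513221/1600000 − 13/800·(0.979100+0.949600))/(1+13/800) = 4499/5000 ≈ 0.899800
step 4 [2y] zero: DF = P = 8859/10000 ≈ 0.885900
step 5 [2.5y] bond c/2=9/200: DF=(2128979/2000000 − 9/200·(0.979100+0.949600+0.899800+0.885900))/(1+9/200) = 8587/10000 ≈ 0.858700
step 6 [3y] zero: DF = P = 8393/10000 ≈ 0.839300
step 7 [3.5y] swap r/2=488/15543: DF=(1 − 488/15543·(0.979100+0.949600+0.899800+0.885900+0.858700+0.839300))/(1+488/15543) = 503/625 ≈ 0.804800
step 8 [4y] swap r/2=602/17441: DF=(1 − 602/17441·(0.979100+0.949600+0.899800+0.885900+0.858700+0.839300+0.804800))/(1+602/17441) = 949/1250 ≈ 0.759200

1 1/2 9791/10000
2 1 1187/1250
3 3/2 4499/5000
4 2 8859/10000
5 5/2 8587/10000
6 3 8393/10000
7 7/2 503/625
8 4 949/1250
DF(1.5y) = 4499/5000 ≈ 0.899800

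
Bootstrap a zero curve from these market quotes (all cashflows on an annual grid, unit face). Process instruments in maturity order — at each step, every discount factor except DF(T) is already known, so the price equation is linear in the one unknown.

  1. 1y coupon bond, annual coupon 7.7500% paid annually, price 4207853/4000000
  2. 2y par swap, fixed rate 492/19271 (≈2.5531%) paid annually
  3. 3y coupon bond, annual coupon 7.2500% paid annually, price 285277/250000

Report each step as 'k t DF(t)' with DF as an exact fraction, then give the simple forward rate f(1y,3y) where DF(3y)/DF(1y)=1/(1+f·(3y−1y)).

1 1 9763/10000
2 2 2377/2500
3 3 9337/10000
f(1y,3y) = ((9763/10000)/(9337/10000) − 1)/(2) = 213/9337 ≈ 2.2812%

step 1 [1y] bond c/1=31/400: DF=(4207853/4000000 − 31/400·(0))/(1+31/400) = 9763/10000 ≈ 0.976300
step 2 [2y] swap r/1=492/19271: DF=(1 − 492/19271·(0.976300))/(1+492/19271) = 2377/2500 ≈ 0.950800
step 3 [3y] bond c/1=29/400: DF=(285277/250000 − 29/400·(0.976300+0.950800))/(1+29/400) = 9337/10000 ≈ 0.933700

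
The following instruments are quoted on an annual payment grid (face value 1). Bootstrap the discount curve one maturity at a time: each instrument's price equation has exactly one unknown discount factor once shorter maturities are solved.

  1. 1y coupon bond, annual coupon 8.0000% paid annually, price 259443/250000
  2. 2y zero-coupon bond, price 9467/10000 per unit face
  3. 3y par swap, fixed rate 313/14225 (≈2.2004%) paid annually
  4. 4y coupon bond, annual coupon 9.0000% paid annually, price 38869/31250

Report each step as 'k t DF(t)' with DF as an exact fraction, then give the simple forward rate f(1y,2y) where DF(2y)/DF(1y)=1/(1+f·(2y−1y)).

1 1 9609/10000
2 2 9467/10000
3 3 4687/5000
4 4 4531/5000
f(1y,2y) = ((9609/10000)/(9467/10000) − 1)/(1) = 142/9467 ≈ 1.4999%

step 1 [1y] bond c/1=2/25: DF=(259443/250000 − 2/25·(0))/(1+2/25) = 9609/10000 ≈ 0.960900
step 2 [2y] zero: DF = P = 9467/10000 ≈ 0.946700
step 3 [3y] swap r/1=313/14225: DF=(1 − 313/14225·(0.960900+0.946700))/(1+313/14225) = 4687/5000 ≈ 0.937400
step 4 [4y] bond c/1=9/100: DF=(38869/31250 − 9/100·(0.960900+0.946700+0.937400))/(1+9/100) = 4531/5000 ≈ 0.906200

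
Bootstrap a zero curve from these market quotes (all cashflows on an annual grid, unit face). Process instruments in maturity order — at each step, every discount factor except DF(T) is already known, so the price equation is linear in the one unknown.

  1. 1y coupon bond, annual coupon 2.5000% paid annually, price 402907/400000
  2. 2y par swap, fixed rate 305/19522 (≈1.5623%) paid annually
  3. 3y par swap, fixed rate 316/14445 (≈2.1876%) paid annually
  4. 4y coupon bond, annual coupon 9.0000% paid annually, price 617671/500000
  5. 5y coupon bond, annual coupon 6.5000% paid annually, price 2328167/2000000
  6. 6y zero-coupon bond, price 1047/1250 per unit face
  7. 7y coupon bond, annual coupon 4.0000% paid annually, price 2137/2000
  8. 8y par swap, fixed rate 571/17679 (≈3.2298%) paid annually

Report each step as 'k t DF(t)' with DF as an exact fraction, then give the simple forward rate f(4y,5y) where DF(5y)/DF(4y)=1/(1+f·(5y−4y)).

1 1 9827/10000
2 2 1939/2000
3 3 1171/1250
4 4 2237/2500
5 5 8621/10000
6 6 1047/1250
7 7 1633/2000
8 8 1929/2500
f(4y,5y) = ((2237/2500)/(8621/10000) − 1)/(1) = 327/8621 ≈ 3.7931%

step 1 [1y] bond c/1=1/40: DF=(402907/400000 − 1/40·(0))/(1+1/40) = 9827/10000 ≈ 0.982700
step 2 [2y] swap r/1=305/19522: DF=(1 − 305/19522·(0.982700))/(1+305/19522) = 1939/2000 ≈ 0.969500
step 3 [3y] swap r/1=316/14445: DF=(1 − 316/14445·(0.982700+0.969500))/(1+316/14445) = 1171/1250 ≈ 0.936800
step 4 [4y] bond c/1=9/100: DF=(617671/500000 − 9/100·(0.982700+0.969500+0.936800))/(1+9/100) = 2237/2500 ≈ 0.894800
step 5 [5y] bond c/1=13/200: DF=(2328167/2000000 − 13/200·(0.982700+0.969500+0.936800+0.894800))/(1+13/200) = 8621/10000 ≈ 0.862100
step 6 [6y] zero: DF = P = 1047/1250 ≈ 0.837600
step 7 [7y] bond c/1=1/25: DF=(2137/2000 − 1/25·(0.982700+0.969500+0.936800+0.894800+0.862100+0.837600))/(1+1/25) = 1633/2000 ≈ 0.816500
step 8 [8y] swap r/1=571/17679: DF=(1 − 571/17679·(0.982700+0.969500+0.936800+0.894800+0.862100+0.837600+0.816500))/(1+571/17679) = 1929/2500 ≈ 0.771600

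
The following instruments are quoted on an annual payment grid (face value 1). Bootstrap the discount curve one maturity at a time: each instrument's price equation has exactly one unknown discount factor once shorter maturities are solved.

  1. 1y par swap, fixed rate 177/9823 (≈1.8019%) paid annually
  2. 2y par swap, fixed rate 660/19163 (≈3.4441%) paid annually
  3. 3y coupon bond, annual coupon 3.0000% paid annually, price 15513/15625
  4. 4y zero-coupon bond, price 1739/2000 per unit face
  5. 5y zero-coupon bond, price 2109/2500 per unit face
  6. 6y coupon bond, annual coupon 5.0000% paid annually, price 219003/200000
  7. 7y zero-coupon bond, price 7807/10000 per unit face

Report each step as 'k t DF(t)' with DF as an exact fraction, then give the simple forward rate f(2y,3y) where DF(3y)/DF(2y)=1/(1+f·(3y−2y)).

step 1 [1y] swap r/1=177/9823: DF=(1 − 177/9823·(0))/(1+177/9823) = 9823/10000 ≈ 0.982300
step 2 [2y] swap r/1=660/19163: DF=(1 − 660/19163·(0.982300))/(1+660/19163) = 467/500 ≈ 0.934000
step 3 [3y] bond c/1=3/100: DF=(15513/15625 − 3/100·(0.982300+0.934000))/(1+3/100) = 9081/10000 ≈ 0.908100
step 4 [4y] zero: DF = P = 1739/2000 ≈ 0.869500
step 5 [5y] zero: DF = P = 2109/2500 ≈ 0.843600
step 6 [6y] bond c/1=1/20: DF=(219003/200000 − 1/20·(0.982300+0.934000+0.908100+0.869500+0.843600))/(1+1/20) = 2067/2500 ≈ 0.826800
step 7 [7y] zero: DF = P = 7807/10000 ≈ 0.780700

1 1 9823/10000
2 2 467/500
3 3 9081/10000
4 4 1739/2000
5 5 2109/2500
6 6 2067/2500
7 7 7807/10000
f(2y,3y) = ((467/500)/(9081/10000) − 1)/(1) = 259/9081 ≈ 2.8521%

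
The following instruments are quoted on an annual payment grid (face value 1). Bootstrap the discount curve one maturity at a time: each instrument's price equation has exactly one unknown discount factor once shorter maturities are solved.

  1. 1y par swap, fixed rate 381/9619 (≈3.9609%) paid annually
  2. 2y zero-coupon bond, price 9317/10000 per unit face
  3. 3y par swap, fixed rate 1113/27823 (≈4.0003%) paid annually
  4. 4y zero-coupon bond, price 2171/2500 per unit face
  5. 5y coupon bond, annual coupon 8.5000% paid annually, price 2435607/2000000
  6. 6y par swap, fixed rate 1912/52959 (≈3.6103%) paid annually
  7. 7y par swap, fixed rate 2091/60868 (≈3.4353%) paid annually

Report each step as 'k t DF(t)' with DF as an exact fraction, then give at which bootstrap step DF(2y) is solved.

1 1 9619/10000
2 2 9317/10000
3 3 8887/10000
4 4 2171/2500
5 5 2091/2500
6 6 1011/1250
7 7 7909/10000
DF(2y) is solved at step 2

step 1 [1y] swap r/1=381/9619: DF=(1 − 381/9619·(0))/(1+381/9619) = 9619/10000 ≈ 0.961900
step 2 [2y] zero: DF = P = 9317/10000 ≈ 0.931700
step 3 [3y] swap r/1=1113/27823: DF=(1 − 1113/27823·(0.961900+0.931700))/(1+1113/27823) = 8887/10000 ≈ 0.888700
step 4 [4y] zero: DF = P = 2171/2500 ≈ 0.868400
step 5 [5y] bond c/1=17/200: DF=(2435607/2000000 − 17/200·(0.961900+0.931700+0.888700+0.868400))/(1+17/200) = 2091/2500 ≈ 0.836400
step 6 [6y] swap r/1=1912/52959: DF=(1 − 1912/52959·(0.961900+0.931700+0.888700+0.868400+0.836400))/(1+1912/52959) = 1011/1250 ≈ 0.808800
step 7 [7y] swap r/1=2091/60868: DF=(1 − 2091/60868·(0.961900+0.931700+0.888700+0.868400+0.836400+0.808800))/(1+2091/60868) = 7909/10000 ≈ 0.790900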